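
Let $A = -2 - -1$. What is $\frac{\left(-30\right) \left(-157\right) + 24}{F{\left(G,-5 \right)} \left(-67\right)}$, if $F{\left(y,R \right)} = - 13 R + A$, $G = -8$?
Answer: $- \frac{2367}{2144} \approx -1.104$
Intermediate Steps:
$A = -1$ ($A = -2 + 1 = -1$)
$F{\left(y,R \right)} = -1 - 13 R$ ($F{\left(y,R \right)} = - 13 R - 1 = -1 - 13 R$)
$\frac{\left(-30\right) \left(-157\right) + 24}{F{\left(G,-5 \right)} \left(-67\right)} = \frac{\left(-30\right) \left(-157\right) + 24}{\left(-1 - -65\right) \left(-67\right)} = \frac{4710 + 24}{\left(-1 + 65\right) \left(-67\right)} = \frac{4734}{64 \left(-67\right)} = \frac{4734}{-4288} = 4734 \left(- \frac{1}{4288}\right) = - \frac{2367}{2144}$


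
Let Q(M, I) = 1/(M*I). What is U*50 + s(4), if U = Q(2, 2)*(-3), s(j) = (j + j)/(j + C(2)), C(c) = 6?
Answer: -367/10 ≈ -36.700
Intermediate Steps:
Q(M, I) = 1/(I*M)
s(j) = 2*j/(6 + j) (s(j) = (j + j)/(j + 6) = (2*j)/(6 + j) = 2*j/(6 + j))
U = -¾ (U = (1/(2*2))*(-3) = ((½)*(½))*(-3) = (¼)*(-3) = -¾ ≈ -0.75000)
U*50 + s(4) = -¾*50 + 2*4/(6 + 4) = -75/2 + 2*4/10 = -75/2 + 2*4*(⅒) = -75/2 + ⅘ = -367/10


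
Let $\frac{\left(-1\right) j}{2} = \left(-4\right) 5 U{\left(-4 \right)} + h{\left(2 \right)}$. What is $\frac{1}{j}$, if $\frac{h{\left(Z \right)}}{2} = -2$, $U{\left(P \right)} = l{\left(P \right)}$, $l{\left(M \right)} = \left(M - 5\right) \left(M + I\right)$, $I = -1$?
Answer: $\frac{1}{1808} \approx 0.0005531$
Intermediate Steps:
$l{\left(M \right)} = \left(-1 + M\right) \left(-5 + M\right)$ ($l{\left(M \right)} = \left(M - 5\right) \left(M - 1\right) = \left(-5 + M\right) \left(-1 + M\right) = \left(-1 + M\right) \left(-5 + M\right)$)
$U{\left(P \right)} = 5 + P^{2} - 6 P$
$h{\left(Z \right)} = -4$ ($h{\left(Z \right)} = 2 \left(-2\right) = -4$)
$j = 1808$ ($j = - 2 \left(\left(-4\right) 5 \left(5 + \left(-4\right)^{2} - -24\right) - 4\right) = - 2 \left(- 20 \left(5 + 16 + 24\right) - 4\right) = - 2 \left(\left(-20\right) 45 - 4\right) = - 2 \left(-900 - 4\right) = \left(-2\right) \left(-904\right) = 1808$)
$\frac{1}{j} = \frac{1}{1808}$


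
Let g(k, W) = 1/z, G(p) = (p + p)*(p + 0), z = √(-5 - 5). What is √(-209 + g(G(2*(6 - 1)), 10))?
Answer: √(-20900 - 10*I*√10)/10 ≈ 0.010937 - 14.457*I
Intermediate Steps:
z = I*√10 (z = √(-10) = I*√10 ≈ 3.1623*I)
G(p) = 2*p² (G(p) = (2*p)*p = 2*p²)
g(k, W) = -I*√10/10 (g(k, W) = 1/(I*√10) = -I*√10/10)
√(-209 + g(G(2*(6 - 1)), 10)) = √(-209 - I*√10/10)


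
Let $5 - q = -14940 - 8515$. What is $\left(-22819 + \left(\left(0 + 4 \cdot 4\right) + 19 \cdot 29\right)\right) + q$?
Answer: $1208$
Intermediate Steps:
$q = 23460$ ($q = 5 - \left(-14940 - 8515\right) = 5 - -23455 = 5 + 23455 = 23460$)
$\left(-22819 + \left(\left(0 + 4 \cdot 4\right) + 19 \cdot 29\right)\right) + q = \left(-22819 + \left(\left(0 + 4 \cdot 4\right) + 19 \cdot 29\right)\right) + 23460 = \left(-22819 + \left(\left(0 + 16\right) + 551\right)\right) + 23460 = \left(-22819 + \left(16 + 551\right)\right) + 23460 = \left(-22819 + 567\right) + 23460 = -22252 + 23460 = 1208$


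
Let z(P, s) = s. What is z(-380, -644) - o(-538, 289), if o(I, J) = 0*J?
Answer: -644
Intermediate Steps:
o(I, J) = 0
z(-380, -644) - o(-538, 289) = -644 - 1*0 = -644 + 0 = -644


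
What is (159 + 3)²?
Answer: 26244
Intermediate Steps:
(159 + 3)² = 162² = 26244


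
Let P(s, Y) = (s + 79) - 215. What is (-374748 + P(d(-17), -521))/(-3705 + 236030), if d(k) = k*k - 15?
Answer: -74922/46465 ≈ -1.6124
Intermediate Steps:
d(k) = -15 + k**2 (d(k) = k**2 - 15 = -15 + k**2)
P(s, Y) = -136 + s (P(s, Y) = (79 + s) - 215 = -136 + s)
(-374748 + P(d(-17), -521))/(-3705 + 236030) = (-374748 + (-136 + (-15 + (-17)**2)))/(-3705 + 236030) = (-374748 + (-136 + (-15 + 289)))/232325 = (-374748 + (-136 + 274))*(1/232325) = (-374748 + 138)*(1/232325) = -374610*1/232325 = -74922/46465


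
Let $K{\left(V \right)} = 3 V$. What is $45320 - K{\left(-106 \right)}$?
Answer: $45638$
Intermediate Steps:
$45320 - K{\left(-106 \right)} = 45320 - 3 \left(-106\right) = 45320 - -318 = 45320 + 318 = 45638$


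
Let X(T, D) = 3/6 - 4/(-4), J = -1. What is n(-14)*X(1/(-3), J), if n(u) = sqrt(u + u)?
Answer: 3*I*sqrt(7) ≈ 7.9373*I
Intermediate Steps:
n(u) = sqrt(2)*sqrt(u) (n(u) = sqrt(2*u) = sqrt(2)*sqrt(u))
X(T, D) = 3/2 (X(T, D) = 3*(1/6) - 4*(-1/4) = 1/2 + 1 = 3/2)
n(-14)*X(1/(-3), J) = (sqrt(2)*sqrt(-14))*(3/2) = (sqrt(2)*(I*sqrt(14)))*(3/2) = (2*I*sqrt(7))*(3/2) = 3*I*sqrt(7)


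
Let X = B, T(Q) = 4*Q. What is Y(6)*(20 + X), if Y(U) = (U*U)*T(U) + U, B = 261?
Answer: 244470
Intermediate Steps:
X = 261
Y(U) = U + 4*U³ (Y(U) = (U*U)*(4*U) + U = U²*(4*U) + U = 4*U³ + U = U + 4*U³)
Y(6)*(20 + X) = (6 + 4*6³)*(20 + 261) = (6 + 4*216)*281 = (6 + 864)*281 = 870*281 = 244470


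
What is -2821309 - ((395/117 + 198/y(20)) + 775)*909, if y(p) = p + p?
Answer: -918671623/260 ≈ -3.5334e+6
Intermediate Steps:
y(p) = 2*p
-2821309 - ((395/117 + 198/y(20)) + 775)*909 = -2821309 - ((395/117 + 198/((2*20))) + 775)*909 = -2821309 - ((395*(1/117) + 198/40) + 775)*909 = -2821309 - ((395/117 + 198*(1/40)) + 775)*909 = -2821309 - ((395/117 + 99/20) + 775)*909 = -2821309 - (19483/2340 + 775)*909 = -2821309 - 1832983*909/2340 = -2821309 - 1*185131283/260 = -2821309 - 185131283/260 = -918671623/260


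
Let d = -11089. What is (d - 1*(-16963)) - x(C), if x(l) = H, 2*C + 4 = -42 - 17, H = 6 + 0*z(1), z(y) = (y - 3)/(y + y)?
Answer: 5868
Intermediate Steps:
z(y) = (-3 + y)/(2*y) (z(y) = (-3 + y)/((2*y)) = (-3 + y)*(1/(2*y)) = (-3 + y)/(2*y))
H = 6 (H = 6 + 0*((½)*(-3 + 1)/1) = 6 + 0*((½)*1*(-2)) = 6 + 0*(-1) = 6 + 0 = 6)
C = -63/2 (C = -2 + (-42 - 17)/2 = -2 + (½)*(-59) = -2 - 59/2 = -63/2 ≈ -31.500)
x(l) = 6
(d - 1*(-16963)) - x(C) = (-11089 - 1*(-16963)) - 1*6 = (-11089 + 16963) - 6 = 5874 - 6 = 5868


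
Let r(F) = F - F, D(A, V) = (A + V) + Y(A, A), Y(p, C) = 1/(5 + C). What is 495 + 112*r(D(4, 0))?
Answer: 495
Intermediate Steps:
D(A, V) = A + V + 1/(5 + A) (D(A, V) = (A + V) + 1/(5 + A) = A + V + 1/(5 + A))
r(F) = 0
495 + 112*r(D(4, 0)) = 495 + 112*0 = 495 + 0 = 495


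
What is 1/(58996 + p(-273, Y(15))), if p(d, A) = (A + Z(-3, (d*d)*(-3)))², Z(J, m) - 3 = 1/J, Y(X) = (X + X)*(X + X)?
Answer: 9/7864228 ≈ 1.1444e-6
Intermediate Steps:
Y(X) = 4*X² (Y(X) = (2*X)*(2*X) = 4*X²)
Z(J, m) = 3 + 1/J
p(d, A) = (8/3 + A)² (p(d, A) = (A + (3 + 1/(-3)))² = (A + (3 - ⅓))² = (A + 8/3)² = (8/3 + A)²)
1/(58996 + p(-273, Y(15))) = 1/(58996 + (8 + 3*(4*15²))²/9) = 1/(58996 + (8 + 3*(4*225))²/9) = 1/(58996 + (8 + 3*900)²/9) = 1/(58996 + (8 + 2700)²/9) = 1/(58996 + (⅑)*2708²) = 1/(58996 + (⅑)*7333264) = 1/(58996 + 7333264/9) = 1/(7864228/9) = 9/7864228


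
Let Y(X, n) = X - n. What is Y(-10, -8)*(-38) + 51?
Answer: 127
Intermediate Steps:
Y(-10, -8)*(-38) + 51 = (-10 - 1*(-8))*(-38) + 51 = (-10 + 8)*(-38) + 51 = -2*(-38) + 51 = 76 + 51 = 127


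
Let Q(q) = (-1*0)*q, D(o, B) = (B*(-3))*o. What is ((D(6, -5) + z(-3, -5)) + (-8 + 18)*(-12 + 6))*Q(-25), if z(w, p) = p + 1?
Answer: 0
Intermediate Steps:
D(o, B) = -3*B*o (D(o, B) = (-3*B)*o = -3*B*o)
z(w, p) = 1 + p
Q(q) = 0 (Q(q) = 0*q = 0)
((D(6, -5) + z(-3, -5)) + (-8 + 18)*(-12 + 6))*Q(-25) = ((-3*(-5)*6 + (1 - 5)) + (-8 + 18)*(-12 + 6))*0 = ((90 - 4) + 10*(-6))*0 = (86 - 60)*0 = 26*0 = 0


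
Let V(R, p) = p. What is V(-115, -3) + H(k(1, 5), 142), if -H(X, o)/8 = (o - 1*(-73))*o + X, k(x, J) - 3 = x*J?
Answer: -244307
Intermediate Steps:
k(x, J) = 3 + J*x (k(x, J) = 3 + x*J = 3 + J*x)
H(X, o) = -8*X - 8*o*(73 + o) (H(X, o) = -8*((o - 1*(-73))*o + X) = -8*((o + 73)*o + X) = -8*((73 + o)*o + X) = -8*(o*(73 + o) + X) = -8*(X + o*(73 + o)) = -8*X - 8*o*(73 + o))
V(-115, -3) + H(k(1, 5), 142) = -3 + (-584*142 - 8*(3 + 5*1) - 8*142**2) = -3 + (-82928 - 8*(3 + 5) - 8*20164) = -3 + (-82928 - 8*8 - 161312) = -3 + (-82928 - 64 - 161312) = -3 - 244304 = -244307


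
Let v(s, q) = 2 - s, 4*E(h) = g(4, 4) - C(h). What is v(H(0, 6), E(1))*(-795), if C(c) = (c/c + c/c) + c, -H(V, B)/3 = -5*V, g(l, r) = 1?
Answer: -1590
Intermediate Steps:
H(V, B) = 15*V (H(V, B) = -(-15)*V = 15*V)
C(c) = 2 + c (C(c) = (1 + 1) + c = 2 + c)
E(h) = -1/4 - h/4 (E(h) = (1 - (2 + h))/4 = (1 + (-2 - h))/4 = (-1 - h)/4 = -1/4 - h/4)
v(H(0, 6), E(1))*(-795) = (2 - 15*0)*(-795) = (2 - 1*0)*(-795) = (2 + 0)*(-795) = 2*(-795) = -1590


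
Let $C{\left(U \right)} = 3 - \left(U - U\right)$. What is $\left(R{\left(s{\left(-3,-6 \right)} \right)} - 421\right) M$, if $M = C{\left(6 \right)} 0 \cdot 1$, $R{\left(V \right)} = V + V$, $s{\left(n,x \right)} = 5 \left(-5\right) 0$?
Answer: $0$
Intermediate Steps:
$s{\left(n,x \right)} = 0$ ($s{\left(n,x \right)} = \left(-25\right) 0 = 0$)
$R{\left(V \right)} = 2 V$
$C{\left(U \right)} = 3$ ($C{\left(U \right)} = 3 - 0 = 3 + 0 = 3$)
$M = 0$ ($M = 3 \cdot 0 \cdot 1 = 0 \cdot 1 = 0$)
$\left(R{\left(s{\left(-3,-6 \right)} \right)} - 421\right) M = \left(2 \cdot 0 - 421\right) 0 = \left(0 - 421\right) 0 = \left(-421\right) 0 = 0$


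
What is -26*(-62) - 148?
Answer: 1464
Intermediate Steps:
-26*(-62) - 148 = 1612 - 148 = 1464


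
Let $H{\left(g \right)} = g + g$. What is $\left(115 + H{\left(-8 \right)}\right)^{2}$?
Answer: $9801$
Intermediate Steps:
$H{\left(g \right)} = 2 g$
$\left(115 + H{\left(-8 \right)}\right)^{2} = \left(115 + 2 \left(-8\right)\right)^{2} = \left(115 - 16\right)^{2} = 99^{2} = 9801$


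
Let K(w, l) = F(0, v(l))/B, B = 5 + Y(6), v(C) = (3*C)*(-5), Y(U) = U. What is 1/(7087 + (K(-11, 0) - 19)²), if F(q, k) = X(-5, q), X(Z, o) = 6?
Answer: 121/898736 ≈ 0.00013463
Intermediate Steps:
v(C) = -15*C
F(q, k) = 6
B = 11 (B = 5 + 6 = 11)
K(w, l) = 6/11
1/(7087 + (K(-11, 0) - 19)²) = 1/(7087 + (6/11 - 19)²) = 1/(7087 + (-203/11)²) = 1/(7087 + 41209/121) = 1/(898736/121) = 121/898736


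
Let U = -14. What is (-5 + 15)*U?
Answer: -140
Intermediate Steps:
(-5 + 15)*U = (-5 + 15)*(-14) = 10*(-14) = -140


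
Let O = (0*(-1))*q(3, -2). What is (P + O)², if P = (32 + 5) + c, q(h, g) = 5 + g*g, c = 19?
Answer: 3136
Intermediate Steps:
q(h, g) = 5 + g²
P = 56 (P = (32 + 5) + 19 = 37 + 19 = 56)
O = 0 (O = (0*(-1))*(5 + (-2)²) = 0*(5 + 4) = 0*9 = 0)
(P + O)² = (56 + 0)² = 56² = 3136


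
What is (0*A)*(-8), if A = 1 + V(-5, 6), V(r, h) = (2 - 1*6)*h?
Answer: 0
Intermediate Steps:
V(r, h) = -4*h (V(r, h) = (2 - 6)*h = -4*h)
A = -23 (A = 1 - 4*6 = 1 - 24 = -23)
(0*A)*(-8) = (0*(-23))*(-8) = 0*(-8) = 0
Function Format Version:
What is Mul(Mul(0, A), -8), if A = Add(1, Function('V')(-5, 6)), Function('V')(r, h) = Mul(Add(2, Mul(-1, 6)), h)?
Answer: 0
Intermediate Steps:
Function('V')(r, h) = Mul(-4, h) (Function('V')(r, h) = Mul(Add(2, -6), h) = Mul(-4, h))
A = -23 (A = Add(1, Mul(-4, 6)) = Add(1, -24) = -23)
Mul(Mul(0, A), -8) = Mul(Mul(0, -23), -8) = Mul(0, -8) = 0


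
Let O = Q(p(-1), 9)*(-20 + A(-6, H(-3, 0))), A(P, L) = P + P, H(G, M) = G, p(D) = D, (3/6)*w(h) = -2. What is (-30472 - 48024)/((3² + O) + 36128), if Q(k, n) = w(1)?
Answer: -78496/36265 ≈ -2.1645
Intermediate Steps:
w(h) = -4 (w(h) = 2*(-2) = -4)
A(P, L) = 2*P
Q(k, n) = -4
O = 128 (O = -4*(-20 + 2*(-6)) = -4*(-20 - 12) = -4*(-32) = 128)
(-30472 - 48024)/((3² + O) + 36128) = (-30472 - 48024)/((3² + 128) + 36128) = -78496/((9 + 128) + 36128) = -78496/(137 + 36128) = -78496/36265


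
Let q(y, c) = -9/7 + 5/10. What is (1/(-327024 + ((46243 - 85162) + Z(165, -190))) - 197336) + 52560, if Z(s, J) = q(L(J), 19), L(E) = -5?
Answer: -741718285302/5123213 ≈ -1.4478e+5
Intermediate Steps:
q(y, c) = -11/14 (q(y, c) = -9*⅐ + 5*(⅒) = -9/7 + ½ = -11/14)
Z(s, J) = -11/14
(1/(-327024 + ((46243 - 85162) + Z(165, -190))) - 197336) + 52560 = (1/(-327024 + ((46243 - 85162) - 11/14)) - 197336) + 52560 = (1/(-327024 + (-38919 - 11/14)) - 197336) + 52560 = (1/(-327024 - 544877/14) - 197336) + 52560 = (1/(-5123213/14) - 197336) + 52560 = (-14/5123213 - 197336) + 52560 = -1010994360582/5123213 + 52560 = -741718285302/5123213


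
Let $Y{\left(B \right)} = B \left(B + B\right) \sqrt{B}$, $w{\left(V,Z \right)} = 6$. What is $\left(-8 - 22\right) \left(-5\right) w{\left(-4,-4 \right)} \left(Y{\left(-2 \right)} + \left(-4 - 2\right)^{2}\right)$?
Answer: $32400 + 7200 i \sqrt{2} \approx 32400.0 + 10182.0 i$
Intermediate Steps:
$Y{\left(B \right)} = 2 B^{\frac{5}{2}}$ ($Y{\left(B \right)} = B 2 B \sqrt{B} = 2 B^{2} \sqrt{B} = 2 B^{\frac{5}{2}}$)
$\left(-8 - 22\right) \left(-5\right) w{\left(-4,-4 \right)} \left(Y{\left(-2 \right)} + \left(-4 - 2\right)^{2}\right) = \left(-8 - 22\right) \left(-5\right) 6 \left(2 \left(-2\right)^{\frac{5}{2}} + \left(-4 - 2\right)^{2}\right) = \left(-8 - 22\right) \left(-5\right) 6 \left(2 \cdot 4 i \sqrt{2} + \left(-6\right)^{2}\right) = \left(-30\right) \left(-5\right) 6 \left(8 i \sqrt{2} + 36\right) = 150 \cdot 6 \left(36 + 8 i \sqrt{2}\right) = 150 \left(216 + 48 i \sqrt{2}\right) = 32400 + 7200 i \sqrt{2}$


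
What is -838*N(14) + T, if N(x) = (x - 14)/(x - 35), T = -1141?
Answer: -1141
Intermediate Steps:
N(x) = (-14 + x)/(-35 + x)
-838*N(14) + T = -838*(-14 + 14)/(-35 + 14) - 1141 = -838*0/(-21) - 1141 = -(-838)*0/21 - 1141 = -838*0 - 1141 = 0 - 1141 = -1141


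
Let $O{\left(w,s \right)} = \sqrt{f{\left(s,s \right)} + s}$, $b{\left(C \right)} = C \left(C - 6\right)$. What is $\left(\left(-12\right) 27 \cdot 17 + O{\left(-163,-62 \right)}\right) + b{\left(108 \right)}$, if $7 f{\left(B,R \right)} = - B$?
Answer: $5508 + \frac{2 i \sqrt{651}}{7} \approx 5508.0 + 7.2899 i$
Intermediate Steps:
$f{\left(B,R \right)} = - \frac{B}{7}$ ($f{\left(B,R \right)} = \frac{\left(-1\right) B}{7} = - \frac{B}{7}$)
$b{\left(C \right)} = C \left(-6 + C\right)$
$O{\left(w,s \right)} = \frac{\sqrt{42} \sqrt{s}}{7}$ ($O{\left(w,s \right)} = \sqrt{- \frac{s}{7} + s} = \sqrt{\frac{6 s}{7}} = \frac{\sqrt{42} \sqrt{s}}{7}$)
$\left(\left(-12\right) 27 \cdot 17 + O{\left(-163,-62 \right)}\right) + b{\left(108 \right)} = \left(\left(-12\right) 27 \cdot 17 + \frac{\sqrt{42} \sqrt{-62}}{7}\right) + 108 \left(-6 + 108\right) = \left(\left(-324\right) 17 + \frac{\sqrt{42} i \sqrt{62}}{7}\right) + 108 \cdot 102 = \left(-5508 + \frac{2 i \sqrt{651}}{7}\right) + 11016 = 5508 + \frac{2 i \sqrt{651}}{7}$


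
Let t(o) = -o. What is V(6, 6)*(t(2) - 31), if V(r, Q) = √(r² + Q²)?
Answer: -198*√2 ≈ -280.01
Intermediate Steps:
V(r, Q) = √(Q² + r²)
V(6, 6)*(t(2) - 31) = √(6² + 6²)*(-1*2 - 31) = √(36 + 36)*(-2 - 31) = √72*(-33) = (6*√2)*(-33) = -198*√2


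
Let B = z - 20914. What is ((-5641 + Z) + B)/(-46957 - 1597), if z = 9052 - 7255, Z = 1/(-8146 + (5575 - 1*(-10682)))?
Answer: 200812137/393821494 ≈ 0.50991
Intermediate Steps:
Z = 1/8111 (Z = 1/(-8146 + (5575 + 10682)) = 1/(-8146 + 16257) = 1/8111 ≈ 0.00012329)
z = 1797
B = -19117 (B = 1797 - 20914 = -19117)
((-5641 + Z) + B)/(-46957 - 1597) = ((-5641 + 1/8111) - 19117)/(-46957 - 1597) = (-45754150/8111 - 19117)/(-48554) = -200812137/8111*(-1/48554) = 200812137/393821494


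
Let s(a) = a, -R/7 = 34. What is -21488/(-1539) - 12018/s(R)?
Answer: 11804923/183141 ≈ 64.458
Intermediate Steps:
R = -238 (R = -7*34 = -238)
-21488/(-1539) - 12018/s(R) = -21488/(-1539) - 12018/(-238) = -21488*(-1/1539) - 12018*(-1/238) = 21488/1539 + 6009/119 = 11804923/183141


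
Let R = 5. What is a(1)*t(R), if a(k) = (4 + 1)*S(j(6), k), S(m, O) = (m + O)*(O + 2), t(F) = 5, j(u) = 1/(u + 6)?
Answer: 325/4 ≈ 81.250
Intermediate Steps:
j(u) = 1/(6 + u)
S(m, O) = (2 + O)*(O + m) (S(m, O) = (O + m)*(2 + O) = (2 + O)*(O + m))
a(k) = 5/6 + 5*k**2 + 125*k/12 (a(k) = (4 + 1)*(k**2 + 2*k + 2/(6 + 6) + k/(6 + 6)) = 5*(k**2 + 2*k + 2/12 + k/12) = 5*(k**2 + 2*k + 2*(1/12) + k*(1/12)) = 5*(k**2 + 2*k + 1/6 + k/12) = 5*(1/6 + k**2 + 25*k/12) = 5/6 + 5*k**2 + 125*k/12)
a(1)*t(R) = (5/6 + 5*1**2 + (125/12)*1)*5 = (5/6 + 5*1 + 125/12)*5 = (5/6 + 5 + 125/12)*5 = (65/4)*5 = 325/4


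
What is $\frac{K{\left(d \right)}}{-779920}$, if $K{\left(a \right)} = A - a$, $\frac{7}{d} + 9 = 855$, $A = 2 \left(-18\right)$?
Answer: $\frac{30463}{659812320} \approx 4.6169 \cdot 10^{-5}$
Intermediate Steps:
$A = -36$
$d = \frac{7}{846}$ ($d = \frac{7}{-9 + 855} = \frac{7}{846} \approx 0.0082742$)
$K{\left(a \right)} = -36 - a$
$\frac{K{\left(d \right)}}{-779920} = \frac{-36 - \frac{7}{846}}{-779920} = \left(-36 - \frac{7}{846}\right) \left(- \frac{1}{779920}\right) = \left(- \frac{30463}{846}\right) \left(- \frac{1}{779920}\right) = \frac{30463}{659812320}$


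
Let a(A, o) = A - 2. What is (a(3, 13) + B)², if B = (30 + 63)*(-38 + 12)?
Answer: 5841889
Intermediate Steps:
a(A, o) = -2 + A
B = -2418 (B = 93*(-26) = -2418)
(a(3, 13) + B)² = ((-2 + 3) - 2418)² = (1 - 2418)² = (-2417)² = 5841889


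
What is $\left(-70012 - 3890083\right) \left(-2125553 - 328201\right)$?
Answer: $9717098946630$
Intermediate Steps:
$\left(-70012 - 3890083\right) \left(-2125553 - 328201\right) = \left(-3960095\right) \left(-2453754\right) = 9717098946630$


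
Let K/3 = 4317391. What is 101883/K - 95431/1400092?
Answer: -364464416109/6044744599972 ≈ -0.060294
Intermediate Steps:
K = 12952173 (K = 3*4317391 = 12952173)
101883/K - 95431/1400092 = 101883/12952173 - 95431/1400092 = 101883*(1/12952173) - 95431*1/1400092 = 33961/4317391 - 95431/1400092 = -364464416109/6044744599972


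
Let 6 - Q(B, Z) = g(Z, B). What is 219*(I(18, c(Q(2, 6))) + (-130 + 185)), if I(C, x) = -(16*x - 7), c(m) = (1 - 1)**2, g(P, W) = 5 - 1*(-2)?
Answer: 13578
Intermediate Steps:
g(P, W) = 7 (g(P, W) = 5 + 2 = 7)
Q(B, Z) = -1 (Q(B, Z) = 6 - 1*7 = 6 - 7 = -1)
c(m) = 0 (c(m) = 0**2 = 0)
I(C, x) = 7 - 16*x (I(C, x) = -(-7 + 16*x) = 7 - 16*x)
219*(I(18, c(Q(2, 6))) + (-130 + 185)) = 219*((7 - 16*0) + (-130 + 185)) = 219*((7 + 0) + 55) = 219*(7 + 55) = 219*62 = 13578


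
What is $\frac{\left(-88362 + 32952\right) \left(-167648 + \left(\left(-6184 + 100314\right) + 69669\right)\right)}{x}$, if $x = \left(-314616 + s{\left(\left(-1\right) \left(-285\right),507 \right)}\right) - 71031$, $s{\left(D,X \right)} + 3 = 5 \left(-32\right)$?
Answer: $- \frac{21327309}{38581} \approx -552.79$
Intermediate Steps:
$s{\left(D,X \right)} = -163$ ($s{\left(D,X \right)} = -3 + 5 \left(-32\right) = -3 - 160 = -163$)
$x = -385810$ ($x = \left(-314616 - 163\right) - 71031 = -314779 - 71031 = -385810$)
$\frac{\left(-88362 + 32952\right) \left(-167648 + \left(\left(-6184 + 100314\right) + 69669\right)\right)}{x} = \frac{\left(-88362 + 32952\right) \left(-167648 + \left(\left(-6184 + 100314\right) + 69669\right)\right)}{-385810} = - 55410 \left(-167648 + \left(94130 + 69669\right)\right) \left(- \frac{1}{385810}\right) = - 55410 \left(-167648 + 163799\right) \left(- \frac{1}{385810}\right) = \left(-55410\right) \left(-3849\right) \left(- \frac{1}{385810}\right) = 213273090 \left(- \frac{1}{385810}\right) = - \frac{21327309}{38581}$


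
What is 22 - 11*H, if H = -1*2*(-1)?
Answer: 0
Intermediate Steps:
H = 2 (H = -2*(-1) = 2)
22 - 11*H = 22 - 11*2 = 22 - 22 = 0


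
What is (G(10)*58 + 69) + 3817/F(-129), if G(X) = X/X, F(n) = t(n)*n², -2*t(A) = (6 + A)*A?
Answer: 33533421235/264042747 ≈ 127.00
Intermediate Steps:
t(A) = -A*(6 + A)/2 (t(A) = -(6 + A)*A/2 = -A*(6 + A)/2)
F(n) = -n³*(6 + n)/2 (F(n) = (-n*(6 + n)/2)*n² = -n³*(6 + n)/2)
G(X) = 1
(G(10)*58 + 69) + 3817/F(-129) = (1*58 + 69) + 3817/(((½)*(-129)³*(-6 - 1*(-129)))) = (58 + 69) + 3817/(((½)*(-2146689)*(-6 + 129))) = 127 + 3817/(((½)*(-2146689)*123)) = 127 + 3817/(-264042747/2) = 127 + 3817*(-2/264042747) = 127 - 7634/264042747 = 33533421235/264042747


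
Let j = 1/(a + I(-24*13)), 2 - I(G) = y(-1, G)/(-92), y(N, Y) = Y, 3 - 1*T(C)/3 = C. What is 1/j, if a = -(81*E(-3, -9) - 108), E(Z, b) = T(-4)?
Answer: -36671/23 ≈ -1594.4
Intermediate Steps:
T(C) = 9 - 3*C
E(Z, b) = 21 (E(Z, b) = 9 - 3*(-4) = 9 + 12 = 21)
a = -1593 (a = -(81*21 - 108) = -(1701 - 108) = -1*1593 = -1593)
I(G) = 2 + G/92 (I(G) = 2 - G/(-92) = 2 - G*(-1)/92 = 2 - (-1)*G/92 = 2 + G/92)
j = -23/36671 (j = 1/(-1593 + (2 + (-24*13)/92)) = 1/(-1593 + (2 + (1/92)*(-312))) = 1/(-1593 + (2 - 78/23)) = 1/(-1593 - 32/23) = 1/(-36671/23) = -23/36671 ≈ -0.00062720)
1/j = 1/(-23/36671) = -36671/23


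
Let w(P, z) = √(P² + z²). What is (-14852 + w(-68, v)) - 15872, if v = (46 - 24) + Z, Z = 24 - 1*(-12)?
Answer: -30724 + 2*√1997 ≈ -30635.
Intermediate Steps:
Z = 36 (Z = 24 + 12 = 36)
v = 58 (v = (46 - 24) + 36 = 22 + 36 = 58)
(-14852 + w(-68, v)) - 15872 = (-14852 + √((-68)² + 58²)) - 15872 = (-14852 + √(4624 + 3364)) - 15872 = (-14852 + √7988) - 15872 = (-14852 + 2*√1997) - 15872 = -30724 + 2*√1997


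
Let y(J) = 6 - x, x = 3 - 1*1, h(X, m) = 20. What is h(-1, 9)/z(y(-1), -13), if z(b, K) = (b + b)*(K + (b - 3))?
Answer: -5/24 ≈ -0.20833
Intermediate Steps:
x = 2 (x = 3 - 1 = 2)
y(J) = 4 (y(J) = 6 - 1*2 = 6 - 2 = 4)
z(b, K) = 2*b*(-3 + K + b) (z(b, K) = (2*b)*(K + (-3 + b)) = (2*b)*(-3 + K + b) = 2*b*(-3 + K + b))
h(-1, 9)/z(y(-1), -13) = 20/((2*4*(-3 - 13 + 4))) = 20/((2*4*(-12))) = 20/(-96) = 20*(-1/96) = -5/24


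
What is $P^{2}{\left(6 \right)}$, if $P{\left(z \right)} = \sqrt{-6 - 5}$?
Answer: $-11$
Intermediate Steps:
$P{\left(z \right)} = i \sqrt{11}$ ($P{\left(z \right)} = \sqrt{-11} = i \sqrt{11}$)
$P^{2}{\left(6 \right)} = \left(i \sqrt{11}\right)^{2} = -11$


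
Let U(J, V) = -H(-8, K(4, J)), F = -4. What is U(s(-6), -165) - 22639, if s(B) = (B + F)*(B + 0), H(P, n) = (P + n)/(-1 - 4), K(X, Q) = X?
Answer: -113199/5 ≈ -22640.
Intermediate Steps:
H(P, n) = -P/5 - n/5 (H(P, n) = (P + n)/(-5) = (P + n)*(-⅕) = -P/5 - n/5)
s(B) = B*(-4 + B) (s(B) = (B - 4)*(B + 0) = (-4 + B)*B = B*(-4 + B))
U(J, V) = -⅘ (U(J, V) = -(-⅕*(-8) - ⅕*4) = -(8/5 - ⅘) = -1*⅘ = -⅘)
U(s(-6), -165) - 22639 = -⅘ - 22639 = -113199/5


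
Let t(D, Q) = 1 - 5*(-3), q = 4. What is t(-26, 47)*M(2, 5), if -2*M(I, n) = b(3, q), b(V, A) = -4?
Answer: 32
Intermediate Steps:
t(D, Q) = 16 (t(D, Q) = 1 + 15 = 16)
M(I, n) = 2 (M(I, n) = -½*(-4) = 2)
t(-26, 47)*M(2, 5) = 16*2 = 32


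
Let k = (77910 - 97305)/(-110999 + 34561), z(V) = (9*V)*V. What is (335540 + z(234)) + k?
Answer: 63316978067/76438 ≈ 8.2834e+5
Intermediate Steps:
z(V) = 9*V²
k = 19395/76438 (k = -19395/(-76438) = -19395*(-1/76438) = 19395/76438 ≈ 0.25374)
(335540 + z(234)) + k = (335540 + 9*234²) + 19395/76438 = (335540 + 9*54756) + 19395/76438 = (335540 + 492804) + 19395/76438 = 828344 + 19395/76438 = 63316978067/76438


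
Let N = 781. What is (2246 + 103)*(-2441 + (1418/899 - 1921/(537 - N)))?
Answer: -43203377025/7564 ≈ -5.7117e+6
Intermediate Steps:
(2246 + 103)*(-2441 + (1418/899 - 1921/(537 - N))) = (2246 + 103)*(-2441 + (1418/899 - 1921/(537 - 1*781))) = 2349*(-2441 + (1418*(1/899) - 1921/(537 - 781))) = 2349*(-2441 + (1418/899 - 1921/(-244))) = 2349*(-2441 + (1418/899 - 1921*(-1/244))) = 2349*(-2441 + (1418/899 + 1921/244)) = 2349*(-2441 + 2072971/219356) = 2349*(-533375025/219356) = -43203377025/7564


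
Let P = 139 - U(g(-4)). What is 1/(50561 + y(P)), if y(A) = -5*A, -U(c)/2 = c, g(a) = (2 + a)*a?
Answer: 1/49786 ≈ 2.0086e-5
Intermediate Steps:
g(a) = a*(2 + a)
U(c) = -2*c
P = 155 (P = 139 - (-2)*(-4*(2 - 4)) = 139 - (-2)*(-4*(-2)) = 139 - (-2)*8 = 139 - 1*(-16) = 139 + 16 = 155)
1/(50561 + y(P)) = 1/(50561 - 5*155) = 1/(50561 - 775) = 1/49786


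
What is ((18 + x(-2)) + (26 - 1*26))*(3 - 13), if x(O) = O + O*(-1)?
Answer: -180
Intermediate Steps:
x(O) = 0 (x(O) = O - O = 0)
((18 + x(-2)) + (26 - 1*26))*(3 - 13) = ((18 + 0) + (26 - 1*26))*(3 - 13) = (18 + (26 - 26))*(-10) = (18 + 0)*(-10) = 18*(-10) = -180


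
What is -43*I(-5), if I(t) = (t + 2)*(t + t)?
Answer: -1290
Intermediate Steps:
I(t) = 2*t*(2 + t) (I(t) = (2 + t)*(2*t) = 2*t*(2 + t))
-43*I(-5) = -86*(-5)*(2 - 5) = -86*(-5)*(-3) = -43*30 = -1290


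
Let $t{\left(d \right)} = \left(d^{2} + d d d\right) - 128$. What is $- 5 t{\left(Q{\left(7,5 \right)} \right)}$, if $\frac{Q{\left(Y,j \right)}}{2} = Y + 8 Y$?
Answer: $-10080620$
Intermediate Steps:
$Q{\left(Y,j \right)} = 18 Y$ ($Q{\left(Y,j \right)} = 2 \left(Y + 8 Y\right) = 2 \cdot 9 Y = 18 Y$)
$t{\left(d \right)} = -128 + d^{2} + d^{3}$ ($t{\left(d \right)} = \left(d^{2} + d^{2} d\right) - 128 = \left(d^{2} + d^{3}\right) - 128 = -128 + d^{2} + d^{3}$)
$- 5 t{\left(Q{\left(7,5 \right)} \right)} = - 5 \left(-128 + \left(18 \cdot 7\right)^{2} + \left(18 \cdot 7\right)^{3}\right) = - 5 \left(-128 + 126^{2} + 126^{3}\right) = - 5 \left(-128 + 15876 + 2000376\right) = \left(-5\right) 2016124 = -10080620$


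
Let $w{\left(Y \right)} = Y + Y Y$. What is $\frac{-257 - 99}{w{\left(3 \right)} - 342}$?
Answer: $\frac{178}{165} \approx 1.0788$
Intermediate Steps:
$w{\left(Y \right)} = Y + Y^{2}$
$\frac{-257 - 99}{w{\left(3 \right)} - 342} = \frac{-257 - 99}{3 \left(1 + 3\right) - 342} = - \frac{356}{3 \cdot 4 - 342} = - \frac{356}{12 - 342} = - \frac{356}{-330} = \left(-356\right) \left(- \frac{1}{330}\right) = \frac{178}{165}$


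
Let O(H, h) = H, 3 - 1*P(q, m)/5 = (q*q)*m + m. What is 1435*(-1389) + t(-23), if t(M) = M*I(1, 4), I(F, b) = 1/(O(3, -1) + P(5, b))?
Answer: -1000593907/502 ≈ -1.9932e+6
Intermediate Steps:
P(q, m) = 15 - 5*m - 5*m*q² (P(q, m) = 15 - 5*((q*q)*m + m) = 15 - 5*(q²*m + m) = 15 - 5*(m*q² + m) = 15 - 5*(m + m*q²) = 15 + (-5*m - 5*m*q²) = 15 - 5*m - 5*m*q²)
I(F, b) = 1/(18 - 130*b) (I(F, b) = 1/(3 + (15 - 5*b - 5*b*5²)) = 1/(3 + (15 - 5*b - 5*b*25)) = 1/(3 + (15 - 5*b - 125*b)) = 1/(3 + (15 - 130*b)) = 1/(18 - 130*b))
t(M) = -M/502 (t(M) = M*(-1/(-18 + 130*4)) = M*(-1/(-18 + 520)) = M*(-1/502) = -M/502)
1435*(-1389) + t(-23) = 1435*(-1389) - 1/502*(-23) = -1993215 + 23/502 = -1000593907/502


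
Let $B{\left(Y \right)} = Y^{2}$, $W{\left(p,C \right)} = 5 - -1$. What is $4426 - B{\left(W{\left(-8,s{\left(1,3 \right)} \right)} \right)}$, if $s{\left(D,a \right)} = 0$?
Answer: $4390$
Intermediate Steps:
$W{\left(p,C \right)} = 6$ ($W{\left(p,C \right)} = 5 + 1 = 6$)
$4426 - B{\left(W{\left(-8,s{\left(1,3 \right)} \right)} \right)} = 4426 - 6^{2} = 4426 - 36 = 4390$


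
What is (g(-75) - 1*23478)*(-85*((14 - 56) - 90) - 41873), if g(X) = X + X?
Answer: 724269084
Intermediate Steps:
g(X) = 2*X
(g(-75) - 1*23478)*(-85*((14 - 56) - 90) - 41873) = (2*(-75) - 1*23478)*(-85*((14 - 56) - 90) - 41873) = (-150 - 23478)*(-85*(-42 - 90) - 41873) = -23628*(-85*(-132) - 41873) = -23628*(11220 - 41873) = -23628*(-30653) = 724269084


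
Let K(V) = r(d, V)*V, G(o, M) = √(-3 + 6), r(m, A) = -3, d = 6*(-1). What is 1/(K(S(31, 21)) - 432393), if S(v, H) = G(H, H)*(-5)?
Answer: -144131/62321235258 - 5*√3/62321235258 ≈ -2.3128e-6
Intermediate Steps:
d = -6
G(o, M) = √3
S(v, H) = -5*√3 (S(v, H) = √3*(-5) = -5*√3)
K(V) = -3*V
1/(K(S(31, 21)) - 432393) = 1/(-(-15)*√3 - 432393) = 1/(15*√3 - 432393) = 1/(-432393 + 15*√3)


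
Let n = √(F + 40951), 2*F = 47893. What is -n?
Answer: -√259590/2 ≈ -254.75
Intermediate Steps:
F = 47893/2 (F = (½)*47893 = 47893/2 ≈ 23947.)
n = √259590/2 (n = √(47893/2 + 40951) = √(129795/2) = √259590/2 ≈ 254.75)
-n = -√259590/2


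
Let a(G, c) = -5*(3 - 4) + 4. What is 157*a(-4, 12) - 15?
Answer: 1398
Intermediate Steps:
a(G, c) = 9 (a(G, c) = -5*(-1) + 4 = 5 + 4 = 9)
157*a(-4, 12) - 15 = 157*9 - 15 = 1413 - 15 = 1398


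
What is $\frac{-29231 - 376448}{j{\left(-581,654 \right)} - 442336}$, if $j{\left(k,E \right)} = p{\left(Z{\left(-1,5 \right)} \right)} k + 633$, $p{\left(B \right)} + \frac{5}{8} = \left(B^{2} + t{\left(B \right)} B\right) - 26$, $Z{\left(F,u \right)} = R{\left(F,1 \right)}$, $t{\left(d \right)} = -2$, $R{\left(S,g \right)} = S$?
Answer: $\frac{3245432}{3423815} \approx 0.9479$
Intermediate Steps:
$Z{\left(F,u \right)} = F$
$p{\left(B \right)} = - \frac{213}{8} + B^{2} - 2 B$ ($p{\left(B \right)} = - \frac{5}{8} - \left(26 - B^{2} + 2 B\right) = - \frac{213}{8} + B^{2} - 2 B$)
$j{\left(k,E \right)} = 633 - \frac{189 k}{8}$ ($j{\left(k,E \right)} = \left(- \frac{213}{8} + \left(-1\right)^{2} - -2\right) k + 633 = \left(- \frac{213}{8} + 1 + 2\right) k + 633 = - \frac{189 k}{8} + 633 = 633 - \frac{189 k}{8}$)
$\frac{-29231 - 376448}{j{\left(-581,654 \right)} - 442336} = \frac{-29231 - 376448}{\left(633 - - \frac{109809}{8}\right) - 442336} = - \frac{405679}{\left(633 + \frac{109809}{8}\right) - 442336} = - \frac{405679}{\frac{114873}{8} - 442336} = - \frac{405679}{- \frac{3423815}{8}} = \left(-405679\right) \left(- \frac{8}{3423815}\right) = \frac{3245432}{3423815}$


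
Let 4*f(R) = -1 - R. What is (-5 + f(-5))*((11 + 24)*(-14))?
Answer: 1960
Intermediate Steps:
f(R) = -¼ - R/4 (f(R) = (-1 - R)/4 = -¼ - R/4)
(-5 + f(-5))*((11 + 24)*(-14)) = (-5 + (-¼ - ¼*(-5)))*((11 + 24)*(-14)) = (-5 + (-¼ + 5/4))*(35*(-14)) = (-5 + 1)*(-490) = -4*(-490) = 1960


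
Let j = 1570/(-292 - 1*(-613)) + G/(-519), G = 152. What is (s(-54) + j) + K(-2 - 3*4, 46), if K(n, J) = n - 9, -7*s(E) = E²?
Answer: -169087619/388731 ≈ -434.97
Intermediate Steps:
s(E) = -E²/7
K(n, J) = -9 + n
j = 255346/55533 (j = 1570/(-292 - 1*(-613)) + 152/(-519) = 1570/(-292 + 613) + 152*(-1/519) = 1570/321 - 152/519 = 255346/55533 ≈ 4.5981)
(s(-54) + j) + K(-2 - 3*4, 46) = (-⅐*(-54)² + 255346/55533) + (-9 + (-2 - 3*4)) = (-⅐*2916 + 255346/55533) + (-9 + (-2 - 12)) = (-2916/7 + 255346/55533) + (-9 - 14) = -160146806/388731 - 23 = -169087619/388731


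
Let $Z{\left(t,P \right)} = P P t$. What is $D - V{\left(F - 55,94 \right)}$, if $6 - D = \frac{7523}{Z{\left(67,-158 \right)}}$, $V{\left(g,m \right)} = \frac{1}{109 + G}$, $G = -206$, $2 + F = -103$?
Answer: $\frac{974389073}{162241036} \approx 6.0058$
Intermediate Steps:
$F = -105$ ($F = -2 - 103 = -105$)
$Z{\left(t,P \right)} = t P^{2}$ ($Z{\left(t,P \right)} = P^{2} t = t P^{2}$)
$V{\left(g,m \right)} = - \frac{1}{97}$ ($V{\left(g,m \right)} = \frac{1}{109 - 206} = \frac{1}{-97} = - \frac{1}{97}$)
$D = \frac{10028005}{1672588}$ ($D = 6 - \frac{7523}{67 \left(-158\right)^{2}} = 6 - \frac{7523}{67 \cdot 24964} = 6 - \frac{7523}{1672588} = \frac{10028005}{1672588} \approx 5.9955$)
$D - V{\left(F - 55,94 \right)} = \frac{10028005}{1672588} - - \frac{1}{97} = \frac{10028005}{1672588} + \frac{1}{97} = \frac{974389073}{162241036}$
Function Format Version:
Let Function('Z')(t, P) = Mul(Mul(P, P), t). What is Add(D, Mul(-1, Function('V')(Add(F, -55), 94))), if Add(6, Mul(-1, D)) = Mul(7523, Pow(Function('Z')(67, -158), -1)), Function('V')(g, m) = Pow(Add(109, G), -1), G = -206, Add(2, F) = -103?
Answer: Rational(974389073, 162241036) ≈ 6.0058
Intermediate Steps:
F = -105 (F = Add(-2, -103) = -105)
Function('Z')(t, P) = Mul(t, Pow(P, 2)) (Function('Z')(t, P) = Mul(Pow(P, 2), t) = Mul(t, Pow(P, 2)))
Function('V')(g, m) = Rational(-1, 97) (Function('V')(g, m) = Pow(Add(109, -206), -1) = Pow(-97, -1) = Rational(-1, 97))
D = Rational(10028005, 1672588) (D = Add(6, Mul(-1, Mul(7523, Pow(Mul(67, Pow(-158, 2)), -1)))) = Add(6, Mul(-1, Mul(7523, Pow(Mul(67, 24964), -1)))) = Add(6, Mul(-1, Mul(7523, Pow(1672588, -1)))) = Add(6, Mul(-1, Mul(7523, Rational(1, 1672588)))) = Add(6, Mul(-1, Rational(7523, 1672588))) = Add(6, Rational(-7523, 1672588)) = Rational(10028005, 1672588) ≈ 5.9955)
Add(D, Mul(-1, Function('V')(Add(F, -55), 94))) = Add(Rational(10028005, 1672588), Mul(-1, Rational(-1, 97))) = Add(Rational(10028005, 1672588), Rational(1, 97)) = Rational(974389073, 162241036)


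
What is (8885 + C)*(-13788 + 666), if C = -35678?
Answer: 351577746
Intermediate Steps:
(8885 + C)*(-13788 + 666) = (8885 - 35678)*(-13788 + 666) = -26793*(-13122) = 351577746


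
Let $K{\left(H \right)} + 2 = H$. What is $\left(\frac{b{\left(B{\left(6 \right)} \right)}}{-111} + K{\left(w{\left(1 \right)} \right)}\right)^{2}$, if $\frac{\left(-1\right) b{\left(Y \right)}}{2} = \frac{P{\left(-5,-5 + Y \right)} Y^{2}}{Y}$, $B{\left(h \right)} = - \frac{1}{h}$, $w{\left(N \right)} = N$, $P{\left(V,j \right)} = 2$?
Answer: $\frac{112225}{110889} \approx 1.012$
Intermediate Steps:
$K{\left(H \right)} = -2 + H$
$b{\left(Y \right)} = - 4 Y$ ($b{\left(Y \right)} = - 2 \frac{2 Y^{2}}{Y} = - 2 \cdot 2 Y = - 4 Y$)
$\left(\frac{b{\left(B{\left(6 \right)} \right)}}{-111} + K{\left(w{\left(1 \right)} \right)}\right)^{2} = \left(\frac{\left(-4\right) \left(- \frac{1}{6}\right)}{-111} + \left(-2 + 1\right)\right)^{2} = \left(- 4 \left(\left(-1\right) \frac{1}{6}\right) \left(- \frac{1}{111}\right) - 1\right)^{2} = \left(\left(-4\right) \left(- \frac{1}{6}\right) \left(- \frac{1}{111}\right) - 1\right)^{2} = \left(\frac{2}{3} \left(- \frac{1}{111}\right) - 1\right)^{2} = \left(- \frac{2}{333} - 1\right)^{2} = \left(- \frac{335}{333}\right)^{2} = \frac{112225}{110889}$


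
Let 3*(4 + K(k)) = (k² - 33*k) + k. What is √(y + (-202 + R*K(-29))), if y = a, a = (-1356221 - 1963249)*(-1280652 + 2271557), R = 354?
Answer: I*√3289279213226 ≈ 1.8136e+6*I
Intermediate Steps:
K(k) = -4 - 32*k/3 + k²/3 (K(k) = -4 + ((k² - 33*k) + k)/3 = -4 + (k² - 32*k)/3 = -4 + (-32*k/3 + k²/3) = -4 - 32*k/3 + k²/3)
a = -3289279420350 (a = -3319470*990905 = -3289279420350)
y = -3289279420350
√(y + (-202 + R*K(-29))) = √(-3289279420350 + (-202 + 354*(-4 - 32/3*(-29) + (⅓)*(-29)²))) = √(-3289279420350 + (-202 + 354*(-4 + 928/3 + (⅓)*841))) = √(-3289279420350 + (-202 + 354*(-4 + 928/3 + 841/3))) = √(-3289279420350 + (-202 + 354*(1757/3))) = √(-3289279420350 + (-202 + 207326)) = √(-3289279420350 + 207124) = √(-3289279213226) = I*√3289279213226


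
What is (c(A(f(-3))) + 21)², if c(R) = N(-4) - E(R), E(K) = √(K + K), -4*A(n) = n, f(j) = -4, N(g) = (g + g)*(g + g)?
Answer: (85 - √2)² ≈ 6986.6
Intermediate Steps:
N(g) = 4*g² (N(g) = (2*g)*(2*g) = 4*g²)
A(n) = -n/4
E(K) = √2*√K (E(K) = √(2*K) = √2*√K)
c(R) = 64 - √2*√R (c(R) = 4*(-4)² - √2*√R = 4*16 - √2*√R = 64 - √2*√R)
(c(A(f(-3))) + 21)² = ((64 - √2*√(-¼*(-4))) + 21)² = ((64 - √2*√1) + 21)² = ((64 - 1*√2*1) + 21)² = ((64 - √2) + 21)² = (85 - √2)²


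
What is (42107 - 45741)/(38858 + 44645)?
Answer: -46/1057 ≈ -0.043519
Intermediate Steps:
(42107 - 45741)/(38858 + 44645) = -3634/83503 = -3634*1/83503 = -46/1057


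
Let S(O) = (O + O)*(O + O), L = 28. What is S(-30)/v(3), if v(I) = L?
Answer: 900/7 ≈ 128.57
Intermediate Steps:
v(I) = 28
S(O) = 4*O² (S(O) = (2*O)*(2*O) = 4*O²)
S(-30)/v(3) = (4*(-30)²)/28 = (4*900)*(1/28) = 3600*(1/28) = 900/7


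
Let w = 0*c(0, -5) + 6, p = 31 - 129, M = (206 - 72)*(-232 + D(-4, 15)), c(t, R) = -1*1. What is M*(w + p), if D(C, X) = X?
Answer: 2675176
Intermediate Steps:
c(t, R) = -1
M = -29078 (M = (206 - 72)*(-232 + 15) = 134*(-217) = -29078)
p = -98
w = 6 (w = 0*(-1) + 6 = 0 + 6 = 6)
M*(w + p) = -29078*(6 - 98) = -29078*(-92) = 2675176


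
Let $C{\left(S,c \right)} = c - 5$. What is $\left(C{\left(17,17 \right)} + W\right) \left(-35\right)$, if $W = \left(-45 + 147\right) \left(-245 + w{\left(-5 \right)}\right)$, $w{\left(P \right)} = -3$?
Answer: $884940$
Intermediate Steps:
$C{\left(S,c \right)} = -5 + c$
$W = -25296$ ($W = \left(-45 + 147\right) \left(-245 - 3\right) = 102 \left(-248\right) = -25296$)
$\left(C{\left(17,17 \right)} + W\right) \left(-35\right) = \left(\left(-5 + 17\right) - 25296\right) \left(-35\right) = \left(12 - 25296\right) \left(-35\right) = \left(-25284\right) \left(-35\right) = 884940$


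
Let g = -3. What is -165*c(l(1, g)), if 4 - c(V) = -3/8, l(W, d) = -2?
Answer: -5775/8 ≈ -721.88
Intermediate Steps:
c(V) = 35/8 (c(V) = 4 - (-3)/8 = 4 - 1*(-3/8) = 4 + 3/8 = 35/8)
-165*c(l(1, g)) = -165*35/8 = -5775/8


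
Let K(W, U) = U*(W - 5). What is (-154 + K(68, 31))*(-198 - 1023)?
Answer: -2196579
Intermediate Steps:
K(W, U) = U*(-5 + W)
(-154 + K(68, 31))*(-198 - 1023) = (-154 + 31*(-5 + 68))*(-198 - 1023) = (-154 + 31*63)*(-1221) = (-154 + 1953)*(-1221) = 1799*(-1221) = -2196579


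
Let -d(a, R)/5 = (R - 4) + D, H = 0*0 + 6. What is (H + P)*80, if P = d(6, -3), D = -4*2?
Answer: 6480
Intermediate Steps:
D = -8
H = 6 (H = 0 + 6 = 6)
d(a, R) = 60 - 5*R (d(a, R) = -5*((R - 4) - 8) = -5*((-4 + R) - 8) = -5*(-12 + R) = 60 - 5*R)
P = 75 (P = 60 - 5*(-3) = 60 + 15 = 75)
(H + P)*80 = (6 + 75)*80 = 81*80 = 6480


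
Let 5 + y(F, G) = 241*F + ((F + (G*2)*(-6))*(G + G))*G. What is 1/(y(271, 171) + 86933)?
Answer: -1/104004203 ≈ -9.6150e-9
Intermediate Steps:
y(F, G) = -5 + 241*F + 2*G²*(F - 12*G) (y(F, G) = -5 + (241*F + ((F + (G*2)*(-6))*(G + G))*G) = -5 + (241*F + ((F + (2*G)*(-6))*(2*G))*G) = -5 + (241*F + ((F - 12*G)*(2*G))*G) = -5 + (241*F + (2*G*(F - 12*G))*G) = -5 + (241*F + 2*G²*(F - 12*G)) = -5 + 241*F + 2*G²*(F - 12*G))
1/(y(271, 171) + 86933) = 1/((-5 - 24*171³ + 241*271 + 2*271*171²) + 86933) = 1/((-5 - 24*5000211 + 65311 + 2*271*29241) + 86933) = 1/((-5 - 120005064 + 65311 + 15848622) + 86933) = 1/(-104091136 + 86933) = 1/(-104004203) = -1/104004203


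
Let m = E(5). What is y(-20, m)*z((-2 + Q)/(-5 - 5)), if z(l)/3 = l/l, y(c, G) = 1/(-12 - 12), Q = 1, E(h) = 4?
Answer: -⅛ ≈ -0.12500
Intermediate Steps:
m = 4
y(c, G) = -1/24 (y(c, G) = 1/(-24) = -1/24)
z(l) = 3 (z(l) = 3*(l/l) = 3*1 = 3)
y(-20, m)*z((-2 + Q)/(-5 - 5)) = -1/24*3 = -⅛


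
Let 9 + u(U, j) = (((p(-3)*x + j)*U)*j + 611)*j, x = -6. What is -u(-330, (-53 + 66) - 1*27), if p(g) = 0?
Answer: -896957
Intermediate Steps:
u(U, j) = -9 + j*(611 + U*j²) (u(U, j) = -9 + (((0*(-6) + j)*U)*j + 611)*j = -9 + (((0 + j)*U)*j + 611)*j = -9 + ((j*U)*j + 611)*j = -9 + ((U*j)*j + 611)*j = -9 + (U*j² + 611)*j = -9 + (611 + U*j²)*j = -9 + j*(611 + U*j²))
-u(-330, (-53 + 66) - 1*27) = -(-9 + 611*((-53 + 66) - 1*27) - 330*((-53 + 66) - 1*27)³) = -(-9 + 611*(13 - 27) - 330*(13 - 27)³) = -(-9 + 611*(-14) - 330*(-14)³) = -(-9 - 8554 - 330*(-2744)) = -(-9 - 8554 + 905520) = -1*896957 = -896957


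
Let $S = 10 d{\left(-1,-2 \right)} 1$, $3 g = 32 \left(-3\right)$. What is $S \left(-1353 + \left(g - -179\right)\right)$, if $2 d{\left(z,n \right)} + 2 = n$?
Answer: $24120$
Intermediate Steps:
$g = -32$ ($g = \frac{32 \left(-3\right)}{3} = \frac{1}{3} \left(-96\right) = -32$)
$d{\left(z,n \right)} = -1 + \frac{n}{2}$
$S = -20$ ($S = 10 \left(-1 + \frac{1}{2} \left(-2\right)\right) 1 = 10 \left(-1 - 1\right) 1 = 10 \left(-2\right) 1 = \left(-20\right) 1 = -20$)
$S \left(-1353 + \left(g - -179\right)\right) = - 20 \left(-1353 - -147\right) = - 20 \left(-1353 + \left(-32 + 179\right)\right) = - 20 \left(-1353 + 147\right) = \left(-20\right) \left(-1206\right) = 24120$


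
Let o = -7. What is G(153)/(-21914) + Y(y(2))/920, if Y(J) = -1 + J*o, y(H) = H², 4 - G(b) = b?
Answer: -249213/10080440 ≈ -0.024722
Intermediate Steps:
G(b) = 4 - b
Y(J) = -1 - 7*J (Y(J) = -1 + J*(-7) = -1 - 7*J)
G(153)/(-21914) + Y(y(2))/920 = (4 - 1*153)/(-21914) + (-1 - 7*2²)/920 = (4 - 153)*(-1/21914) + (-1 - 7*4)*(1/920) = -149*(-1/21914) + (-1 - 28)*(1/920) = 149/21914 - 29*1/920 = 149/21914 - 29/920 = -249213/10080440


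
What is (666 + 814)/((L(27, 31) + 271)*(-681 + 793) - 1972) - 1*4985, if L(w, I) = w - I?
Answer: -34809885/6983 ≈ -4984.9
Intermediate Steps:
(666 + 814)/((L(27, 31) + 271)*(-681 + 793) - 1972) - 1*4985 = (666 + 814)/(((27 - 1*31) + 271)*(-681 + 793) - 1972) - 1*4985 = 1480/(((27 - 31) + 271)*112 - 1972) - 4985 = 1480/((-4 + 271)*112 - 1972) - 4985 = 1480/(267*112 - 1972) - 4985 = 1480/(29904 - 1972) - 4985 = 1480/27932 - 4985 = 1480*(1/27932) - 4985 = 370/6983 - 4985 = -34809885/6983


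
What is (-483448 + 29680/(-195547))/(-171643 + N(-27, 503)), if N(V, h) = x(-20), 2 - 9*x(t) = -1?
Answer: 35451313401/12586578202 ≈ 2.8166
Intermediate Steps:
x(t) = ⅓ (x(t) = 2/9 - ⅑*(-1) = 2/9 + ⅑ = ⅓)
N(V, h) = ⅓
(-483448 + 29680/(-195547))/(-171643 + N(-27, 503)) = (-483448 + 29680/(-195547))/(-171643 + ⅓) = (-483448 + 29680*(-1/195547))/(-514928/3) = (-483448 - 29680/195547)*(-3/514928) = -94536835736/195547*(-3/514928) = 35451313401/12586578202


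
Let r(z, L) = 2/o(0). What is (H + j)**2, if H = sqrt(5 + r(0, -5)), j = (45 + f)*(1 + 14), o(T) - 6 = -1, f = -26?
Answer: 406152/5 + 342*sqrt(15) ≈ 82555.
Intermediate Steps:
o(T) = 5 (o(T) = 6 - 1 = 5)
j = 285 (j = (45 - 26)*(1 + 14) = 19*15 = 285)
r(z, L) = 2/5
H = 3*sqrt(15)/5 (H = sqrt(5 + 2/5) = sqrt(27/5) = 3*sqrt(15)/5 ≈ 2.3238)
(H + j)**2 = (3*sqrt(15)/5 + 285)**2 = (285 + 3*sqrt(15)/5)**2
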